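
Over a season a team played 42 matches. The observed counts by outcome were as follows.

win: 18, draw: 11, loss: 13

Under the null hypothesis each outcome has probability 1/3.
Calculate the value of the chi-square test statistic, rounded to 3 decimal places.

1.857

Expected count for each of the 3 categories: 42/3 = 14.
cat         O        E   (O−E)²/E
win        18       14     1.1429
draw       11       14     0.6429
loss       13       14     0.0714
Sum = 1.857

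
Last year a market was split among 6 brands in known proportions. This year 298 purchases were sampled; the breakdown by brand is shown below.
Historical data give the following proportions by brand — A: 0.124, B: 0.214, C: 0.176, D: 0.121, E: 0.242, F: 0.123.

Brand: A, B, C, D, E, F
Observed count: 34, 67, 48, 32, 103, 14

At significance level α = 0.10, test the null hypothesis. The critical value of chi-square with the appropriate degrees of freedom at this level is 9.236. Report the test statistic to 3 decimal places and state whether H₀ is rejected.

28.461; reject

Expected counts E_i = n·p_i: 298×0.124 = 36.952, 298×0.214 = 63.772, 298×0.176 = 52.448, 298×0.121 = 36.058, 298×0.242 = 72.116, 298×0.123 = 36.654.
cat         O        E   (O−E)²/E
A          34   36.952     0.2358
B          67   63.772     0.1634
C          48   52.448     0.3772
D          32   36.058     0.4567
E         103   72.116    13.2262
F          14   36.654    14.0013
Sum = 28.461
df = 5. Since 28.461 > 9.236, we reject H₀.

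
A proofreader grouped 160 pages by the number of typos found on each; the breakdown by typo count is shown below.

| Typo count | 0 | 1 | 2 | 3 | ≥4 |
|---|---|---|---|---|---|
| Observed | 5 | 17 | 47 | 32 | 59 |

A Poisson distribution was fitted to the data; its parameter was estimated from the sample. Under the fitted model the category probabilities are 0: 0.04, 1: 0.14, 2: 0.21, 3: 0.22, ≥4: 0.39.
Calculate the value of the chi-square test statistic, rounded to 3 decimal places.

7.428

Expected counts E_i = n·p_i: 160×0.04 = 6.4, 160×0.14 = 22.4, 160×0.21 = 33.6, 160×0.22 = 35.2, 160×0.39 = 62.4.
χ² = (5−6.4)²/6.4 + (17−22.4)²/22.4 + (47−33.6)²/33.6 + (32−35.2)²/35.2 + (59−62.4)²/62.4
   = 0.3063 + 1.3018 + 5.3440 + 0.2909 + 0.1853
Sum = 7.428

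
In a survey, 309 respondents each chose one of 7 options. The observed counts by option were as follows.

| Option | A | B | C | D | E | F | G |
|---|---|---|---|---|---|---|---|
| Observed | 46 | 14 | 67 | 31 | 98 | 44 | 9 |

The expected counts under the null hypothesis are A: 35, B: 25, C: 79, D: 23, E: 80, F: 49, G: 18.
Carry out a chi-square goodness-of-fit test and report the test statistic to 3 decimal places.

21.963

A: (46 − 35)²/35 = 121/35 = 3.4571
B: (14 − 25)²/25 = 121/25 = 4.8400
C: (67 − 79)²/79 = 144/79 = 1.8228
D: (31 − 23)²/23 = 64/23 = 2.7826
E: (98 − 80)²/80 = 324/80 = 4.0500
F: (44 − 49)²/49 = 25/49 = 0.5102
G: (9 − 18)²/18 = 81/18 = 4.5000
Sum = 21.963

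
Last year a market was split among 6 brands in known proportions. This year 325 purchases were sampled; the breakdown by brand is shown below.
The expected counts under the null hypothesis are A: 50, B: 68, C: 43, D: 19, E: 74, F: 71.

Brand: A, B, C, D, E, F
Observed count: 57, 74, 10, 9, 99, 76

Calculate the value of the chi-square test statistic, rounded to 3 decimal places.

40.896

cat         O        E   (O−E)²/E
A          57       50     0.9800
B          74       68     0.5294
C          10       43    25.3256
D           9       19     5.2632
E          99       74     8.4459
F          76       71     0.3521
Sum = 40.896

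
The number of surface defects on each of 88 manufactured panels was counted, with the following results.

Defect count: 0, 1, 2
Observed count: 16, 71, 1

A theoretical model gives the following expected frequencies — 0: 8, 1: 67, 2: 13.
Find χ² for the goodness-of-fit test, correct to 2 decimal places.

19.32

0: (16 − 8)²/8 = 64/8 = 8.000
1: (71 − 67)²/67 = 16/67 = 0.239
2: (1 − 13)²/13 = 144/13 = 11.077
Sum = 19.32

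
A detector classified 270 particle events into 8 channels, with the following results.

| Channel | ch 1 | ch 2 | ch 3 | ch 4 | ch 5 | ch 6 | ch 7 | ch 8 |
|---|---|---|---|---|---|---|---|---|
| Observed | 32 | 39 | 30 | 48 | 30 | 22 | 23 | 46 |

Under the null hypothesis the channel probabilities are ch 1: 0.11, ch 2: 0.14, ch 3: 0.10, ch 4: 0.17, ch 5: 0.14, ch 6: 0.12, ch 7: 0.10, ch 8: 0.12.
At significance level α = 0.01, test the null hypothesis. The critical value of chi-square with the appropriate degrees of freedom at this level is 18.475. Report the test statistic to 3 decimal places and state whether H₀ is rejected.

11.895; do not reject

Expected counts E_i = n·p_i: 270×0.11 = 29.7, 270×0.14 = 37.8, 270×0.10 = 27, 270×0.17 = 45.9, 270×0.14 = 37.8, 270×0.12 = 32.4, 270×0.10 = 27, 270×0.12 = 32.4.
χ² = (32−29.7)²/29.7 + (39−37.8)²/37.8 + (30−27)²/27 + (48−45.9)²/45.9 + (30−37.8)²/37.8 + (22−32.4)²/32.4 + (23−27)²/27 + (46−32.4)²/32.4
   = 0.1781 + 0.0381 + 0.3333 + 0.0961 + 1.6095 + 3.3383 + 0.5926 + 5.7086
Sum = 11.895
df = 7. Since 11.895 < 18.475, we do not reject H₀.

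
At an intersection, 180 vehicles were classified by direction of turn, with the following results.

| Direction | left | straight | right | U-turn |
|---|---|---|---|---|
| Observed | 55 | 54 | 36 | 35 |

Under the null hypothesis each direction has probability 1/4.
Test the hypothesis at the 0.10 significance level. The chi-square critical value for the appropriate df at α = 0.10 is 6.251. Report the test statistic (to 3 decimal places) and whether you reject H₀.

8.044; reject

Under H₀ each category has probability 1/4, so each expected count is 180/4 = 45.
left: (55 − 45)²/45 = 100/45 = 2.2222
straight: (54 − 45)²/45 = 81/45 = 1.8000
right: (36 − 45)²/45 = 81/45 = 1.8000
U-turn: (35 − 45)²/45 = 100/45 = 2.2222
Sum = 8.044
df = 3. Since 8.044 > 6.251, we reject H₀.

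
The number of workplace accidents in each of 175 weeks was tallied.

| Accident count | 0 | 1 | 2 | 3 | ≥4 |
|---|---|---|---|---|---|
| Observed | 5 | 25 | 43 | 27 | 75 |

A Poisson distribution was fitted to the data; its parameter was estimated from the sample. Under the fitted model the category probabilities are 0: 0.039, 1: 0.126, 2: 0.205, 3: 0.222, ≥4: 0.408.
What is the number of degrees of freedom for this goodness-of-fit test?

There are k = 5 categories and 1 parameter estimated from the data, so df = 5 − 1 − 1 = 3.

3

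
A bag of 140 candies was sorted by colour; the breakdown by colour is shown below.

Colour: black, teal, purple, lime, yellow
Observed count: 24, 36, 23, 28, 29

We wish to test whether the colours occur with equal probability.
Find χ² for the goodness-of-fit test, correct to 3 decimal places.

Under H₀ each category has probability 1/5, so each expected count is 140/5 = 28.
cat         O        E   (O−E)²/E
black      24       28     0.5714
teal       36       28     2.2857
purple     23       28     0.8929
lime       28       28     0.0000
yellow     29       28     0.0357
Sum = 3.786

3.786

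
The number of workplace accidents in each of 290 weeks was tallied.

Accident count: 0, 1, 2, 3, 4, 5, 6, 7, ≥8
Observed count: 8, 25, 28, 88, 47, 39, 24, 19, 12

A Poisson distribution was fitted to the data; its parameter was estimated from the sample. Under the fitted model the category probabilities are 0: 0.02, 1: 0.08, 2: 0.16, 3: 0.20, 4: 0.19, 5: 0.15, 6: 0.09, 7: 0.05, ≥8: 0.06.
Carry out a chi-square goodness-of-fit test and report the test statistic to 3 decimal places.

28.686

Expected counts E_i = n·p_i: 290×0.02 = 5.8, 290×0.08 = 23.2, 290×0.16 = 46.4, 290×0.20 = 58, 290×0.19 = 55.1, 290×0.15 = 43.5, 290×0.09 = 26.1, 290×0.05 = 14.5, 290×0.06 = 17.4.
0: (8 − 5.8)²/5.8 = 4.84/5.8 = 0.8345
1: (25 − 23.2)²/23.2 = 3.24/23.2 = 0.1397
2: (28 − 46.4)²/46.4 = 338.56/46.4 = 7.2966
3: (88 − 58)²/58 = 900/58 = 15.5172
4: (47 − 55.1)²/55.1 = 65.61/55.1 = 1.1907
5: (39 − 43.5)²/43.5 = 20.25/43.5 = 0.4655
6: (24 − 26.1)²/26.1 = 4.41/26.1 = 0.1690
7: (19 − 14.5)²/14.5 = 20.25/14.5 = 1.3966
≥8: (12 − 17.4)²/17.4 = 29.16/17.4 = 1.6759
Sum = 28.686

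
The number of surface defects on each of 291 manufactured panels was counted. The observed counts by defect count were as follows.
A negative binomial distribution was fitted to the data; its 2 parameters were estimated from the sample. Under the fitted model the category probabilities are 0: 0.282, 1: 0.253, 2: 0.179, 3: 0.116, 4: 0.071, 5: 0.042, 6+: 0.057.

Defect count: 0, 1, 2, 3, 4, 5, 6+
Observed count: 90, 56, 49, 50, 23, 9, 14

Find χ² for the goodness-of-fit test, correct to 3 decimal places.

Expected counts E_i = n·p_i: 291×0.282 = 82.062, 291×0.253 = 73.623, 291×0.179 = 52.089, 291×0.116 = 33.756, 291×0.071 = 20.661, 291×0.042 = 12.222, 291×0.057 = 16.587.
cat         O        E   (O−E)²/E
0          90   82.062     0.7679
1          56   73.623     4.2184
2          49   52.089     0.1832
3          50   33.756     7.8169
4          23   20.661     0.2648
5           9   12.222     0.8494
6+         14   16.587     0.4035
Sum = 14.504

14.504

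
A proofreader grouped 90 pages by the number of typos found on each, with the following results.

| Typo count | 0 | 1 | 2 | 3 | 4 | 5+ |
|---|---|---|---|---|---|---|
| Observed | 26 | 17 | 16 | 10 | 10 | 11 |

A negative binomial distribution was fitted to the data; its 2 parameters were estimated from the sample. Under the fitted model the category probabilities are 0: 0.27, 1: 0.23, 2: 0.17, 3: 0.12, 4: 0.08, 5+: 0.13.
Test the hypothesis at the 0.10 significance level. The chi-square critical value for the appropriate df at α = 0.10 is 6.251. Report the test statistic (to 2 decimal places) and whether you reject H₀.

2.00; do not reject

Expected counts E_i = n·p_i: 90×0.27 = 24.3, 90×0.23 = 20.7, 90×0.17 = 15.3, 90×0.12 = 10.8, 90×0.08 = 7.2, 90×0.13 = 11.7.
χ² = (26−24.3)²/24.3 + (17−20.7)²/20.7 + (16−15.3)²/15.3 + (10−10.8)²/10.8 + (10−7.2)²/7.2 + (11−11.7)²/11.7
   = 0.119 + 0.661 + 0.032 + 0.059 + 1.089 + 0.042
Sum = 2.00
df = 3. Since 2.00 < 6.251, we do not reject H₀.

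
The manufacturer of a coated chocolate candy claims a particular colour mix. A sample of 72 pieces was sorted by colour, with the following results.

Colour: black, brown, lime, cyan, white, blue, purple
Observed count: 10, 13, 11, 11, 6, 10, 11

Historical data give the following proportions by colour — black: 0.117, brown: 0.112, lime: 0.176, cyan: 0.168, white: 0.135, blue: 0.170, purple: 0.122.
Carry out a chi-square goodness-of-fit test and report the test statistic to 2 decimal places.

Expected counts E_i = n·p_i: 72×0.117 = 8.424, 72×0.112 = 8.064, 72×0.176 = 12.672, 72×0.168 = 12.096, 72×0.135 = 9.72, 72×0.170 = 12.24, 72×0.122 = 8.784.
χ² = (10−8.424)²/8.424 + (13−8.064)²/8.064 + (11−12.672)²/12.672 + (11−12.096)²/12.096 + (6−9.72)²/9.72 + (10−12.24)²/12.24 + (11−8.784)²/8.784
   = 0.295 + 3.021 + 0.221 + 0.099 + 1.424 + 0.410 + 0.559
Sum = 6.03

6.03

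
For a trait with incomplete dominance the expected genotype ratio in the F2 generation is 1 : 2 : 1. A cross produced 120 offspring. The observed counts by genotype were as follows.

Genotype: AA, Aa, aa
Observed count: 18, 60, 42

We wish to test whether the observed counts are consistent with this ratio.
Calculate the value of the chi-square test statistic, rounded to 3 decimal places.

9.600

Ratio total = 4. Expected counts: 120×1/4 = 30, 120×2/4 = 60, 120×1/4 = 30.
AA: (18 − 30)²/30 = 144/30 = 4.8000
Aa: (60 − 60)²/60 = 0/60 = 0.0000
aa: (42 − 30)²/30 = 144/30 = 4.8000
Sum = 9.600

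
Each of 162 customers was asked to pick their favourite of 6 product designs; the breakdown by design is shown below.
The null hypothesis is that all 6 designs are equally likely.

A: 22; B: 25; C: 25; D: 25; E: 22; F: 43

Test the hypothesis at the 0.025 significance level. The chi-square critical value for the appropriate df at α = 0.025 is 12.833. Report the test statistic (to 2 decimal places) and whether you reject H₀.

11.78; do not reject

Under H₀ each category has probability 1/6, so each expected count is 162/6 = 27.
χ² = (22−27)²/27 + (25−27)²/27 + (25−27)²/27 + (25−27)²/27 + (22−27)²/27 + (43−27)²/27
   = 0.926 + 0.148 + 0.148 + 0.148 + 0.926 + 9.481
Sum = 11.78
df = 5. Since 11.78 < 12.833, we do not reject H₀.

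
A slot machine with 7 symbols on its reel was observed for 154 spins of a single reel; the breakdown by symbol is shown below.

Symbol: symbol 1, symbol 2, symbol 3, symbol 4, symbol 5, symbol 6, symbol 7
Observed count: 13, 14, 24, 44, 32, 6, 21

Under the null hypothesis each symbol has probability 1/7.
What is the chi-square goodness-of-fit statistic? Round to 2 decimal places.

Expected count for each of the 7 categories: 154/7 = 22.
χ² = (13−22)²/22 + (14−22)²/22 + (24−22)²/22 + (44−22)²/22 + (32−22)²/22 + (6−22)²/22 + (21−22)²/22
   = 3.682 + 2.909 + 0.182 + 22.000 + 4.545 + 11.636 + 0.045
Sum = 45.00

45.00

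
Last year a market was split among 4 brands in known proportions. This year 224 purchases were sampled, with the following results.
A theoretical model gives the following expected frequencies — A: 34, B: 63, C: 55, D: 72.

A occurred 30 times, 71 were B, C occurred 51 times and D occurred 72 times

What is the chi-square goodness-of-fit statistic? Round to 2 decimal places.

cat         O        E   (O−E)²/E
A          30       34      0.471
B          71       63      1.016
C          51       55      0.291
D          72       72      0.000
Sum = 1.78

1.78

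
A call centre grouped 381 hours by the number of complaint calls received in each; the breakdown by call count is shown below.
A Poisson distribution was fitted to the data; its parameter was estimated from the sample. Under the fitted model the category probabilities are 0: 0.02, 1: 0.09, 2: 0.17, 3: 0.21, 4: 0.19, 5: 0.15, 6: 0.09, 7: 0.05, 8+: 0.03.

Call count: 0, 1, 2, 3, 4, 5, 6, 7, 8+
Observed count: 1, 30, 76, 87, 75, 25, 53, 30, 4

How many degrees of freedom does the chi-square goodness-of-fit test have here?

7

There are k = 9 categories and 1 parameter estimated from the data, so df = 9 − 1 − 1 = 7.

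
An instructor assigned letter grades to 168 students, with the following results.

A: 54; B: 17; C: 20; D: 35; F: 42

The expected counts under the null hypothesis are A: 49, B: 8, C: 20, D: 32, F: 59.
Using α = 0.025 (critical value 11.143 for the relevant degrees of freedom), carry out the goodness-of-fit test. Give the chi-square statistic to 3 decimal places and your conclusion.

15.815; reject

A: (54 − 49)²/49 = 25/49 = 0.5102
B: (17 − 8)²/8 = 81/8 = 10.1250
C: (20 − 20)²/20 = 0/20 = 0.0000
D: (35 − 32)²/32 = 9/32 = 0.2813
F: (42 − 59)²/59 = 289/59 = 4.8983
Sum = 15.815
df = 4. Since 15.815 > 11.143, we reject H₀.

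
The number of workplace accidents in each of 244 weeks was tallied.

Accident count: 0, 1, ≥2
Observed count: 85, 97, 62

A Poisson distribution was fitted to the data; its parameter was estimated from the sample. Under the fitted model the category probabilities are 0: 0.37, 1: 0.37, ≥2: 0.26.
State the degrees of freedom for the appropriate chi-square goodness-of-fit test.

There are k = 3 categories and 1 parameter estimated from the data, so df = 3 − 1 − 1 = 1.

1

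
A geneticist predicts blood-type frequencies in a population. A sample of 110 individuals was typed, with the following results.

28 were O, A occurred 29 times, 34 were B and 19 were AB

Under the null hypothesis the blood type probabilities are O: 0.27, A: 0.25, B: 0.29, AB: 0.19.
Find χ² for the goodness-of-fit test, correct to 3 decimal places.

Expected counts E_i = n·p_i: 110×0.27 = 29.7, 110×0.25 = 27.5, 110×0.29 = 31.9, 110×0.19 = 20.9.
O: (28 − 29.7)²/29.7 = 2.89/29.7 = 0.0973
A: (29 − 27.5)²/27.5 = 2.25/27.5 = 0.0818
B: (34 − 31.9)²/31.9 = 4.41/31.9 = 0.1382
AB: (19 − 20.9)²/20.9 = 3.61/20.9 = 0.1727
Sum = 0.490

0.490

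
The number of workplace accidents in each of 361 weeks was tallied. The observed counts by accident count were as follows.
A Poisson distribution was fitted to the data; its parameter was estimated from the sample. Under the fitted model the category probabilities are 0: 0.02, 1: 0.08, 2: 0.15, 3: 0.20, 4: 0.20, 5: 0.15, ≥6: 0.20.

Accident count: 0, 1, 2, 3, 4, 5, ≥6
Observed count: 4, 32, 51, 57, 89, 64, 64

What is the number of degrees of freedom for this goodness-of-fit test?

5

There are k = 7 categories and 1 parameter estimated from the data, so df = 7 − 1 − 1 = 5.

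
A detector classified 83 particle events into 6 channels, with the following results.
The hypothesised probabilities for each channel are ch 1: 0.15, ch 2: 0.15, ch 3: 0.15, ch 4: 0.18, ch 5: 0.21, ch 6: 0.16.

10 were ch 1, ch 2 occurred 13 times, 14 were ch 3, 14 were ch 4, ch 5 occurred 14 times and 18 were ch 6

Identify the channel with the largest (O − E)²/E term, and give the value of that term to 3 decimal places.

Expected counts E_i = n·p_i: 83×0.15 = 12.45, 83×0.15 = 12.45, 83×0.15 = 12.45, 83×0.18 = 14.94, 83×0.21 = 17.43, 83×0.16 = 13.28.
ch 1: (10 − 12.45)²/12.45 = 6.0025/12.45 = 0.4821
ch 2: (13 − 12.45)²/12.45 = 0.3025/12.45 = 0.0243
ch 3: (14 − 12.45)²/12.45 = 2.4025/12.45 = 0.1930
ch 4: (14 − 14.94)²/14.94 = 0.8836/14.94 = 0.0591
ch 5: (14 − 17.43)²/17.43 = 11.7649/17.43 = 0.6750
ch 6: (18 − 13.28)²/13.28 = 22.2784/13.28 = 1.6776
The largest term is for ch 6: 1.678.

ch 6, 1.678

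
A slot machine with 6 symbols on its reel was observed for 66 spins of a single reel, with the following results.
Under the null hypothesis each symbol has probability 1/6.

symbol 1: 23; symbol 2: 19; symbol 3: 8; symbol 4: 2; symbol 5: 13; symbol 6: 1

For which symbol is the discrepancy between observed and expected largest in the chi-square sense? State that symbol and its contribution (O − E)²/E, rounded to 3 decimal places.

Expected count for each of the 6 categories: 66/6 = 11.
symbol 1: (23 − 11)²/11 = 144/11 = 13.0909
symbol 2: (19 − 11)²/11 = 64/11 = 5.8182
symbol 3: (8 − 11)²/11 = 9/11 = 0.8182
symbol 4: (2 − 11)²/11 = 81/11 = 7.3636
symbol 5: (13 − 11)²/11 = 4/11 = 0.3636
symbol 6: (1 − 11)²/11 = 100/11 = 9.0909
The largest term is for symbol 1: 13.091.

symbol 1, 13.091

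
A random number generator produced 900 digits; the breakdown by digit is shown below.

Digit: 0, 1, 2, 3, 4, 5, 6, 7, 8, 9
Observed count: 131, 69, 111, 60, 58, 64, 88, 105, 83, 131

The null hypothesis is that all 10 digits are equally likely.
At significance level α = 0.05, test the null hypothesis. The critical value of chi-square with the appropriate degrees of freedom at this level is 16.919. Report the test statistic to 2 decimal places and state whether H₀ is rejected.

Under H₀ each category has probability 1/10, so each expected count is 900/10 = 90.
χ² = (131−90)²/90 + (69−90)²/90 + (111−90)²/90 + (60−90)²/90 + (58−90)²/90 + (64−90)²/90 + (88−90)²/90 + (105−90)²/90 + (83−90)²/90 + (131−90)²/90
   = 18.678 + 4.900 + 4.900 + 10.000 + 11.378 + 7.511 + 0.044 + 2.500 + 0.544 + 18.678
Sum = 79.13
df = 9. Since 79.13 > 16.919, we reject H₀.

79.13; reject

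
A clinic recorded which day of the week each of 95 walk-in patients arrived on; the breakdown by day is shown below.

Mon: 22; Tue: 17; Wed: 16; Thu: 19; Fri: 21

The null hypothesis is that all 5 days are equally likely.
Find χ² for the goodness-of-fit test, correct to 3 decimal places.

1.368

Under H₀ each category has probability 1/5, so each expected count is 95/5 = 19.
χ² = (22−19)²/19 + (17−19)²/19 + (16−19)²/19 + (19−19)²/19 + (21−19)²/19
   = 0.4737 + 0.2105 + 0.4737 + 0.0000 + 0.2105
Sum = 1.368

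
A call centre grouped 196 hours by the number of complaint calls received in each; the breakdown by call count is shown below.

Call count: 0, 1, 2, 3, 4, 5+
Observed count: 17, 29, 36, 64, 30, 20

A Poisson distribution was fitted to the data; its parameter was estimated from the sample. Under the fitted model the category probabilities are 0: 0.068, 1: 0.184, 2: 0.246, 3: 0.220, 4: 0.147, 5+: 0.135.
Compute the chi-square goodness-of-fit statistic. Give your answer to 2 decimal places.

Expected counts E_i = n·p_i: 196×0.068 = 13.328, 196×0.184 = 36.064, 196×0.246 = 48.216, 196×0.220 = 43.12, 196×0.147 = 28.812, 196×0.135 = 26.46.
0: (17 − 13.328)²/13.328 = 13.483584/13.328 = 1.012
1: (29 − 36.064)²/36.064 = 49.900096/36.064 = 1.384
2: (36 − 48.216)²/48.216 = 149.230656/48.216 = 3.095
3: (64 − 43.12)²/43.12 = 435.9744/43.12 = 10.111
4: (30 − 28.812)²/28.812 = 1.411344/28.812 = 0.049
5+: (20 − 26.46)²/26.46 = 41.7316/26.46 = 1.577
Sum = 17.23

17.23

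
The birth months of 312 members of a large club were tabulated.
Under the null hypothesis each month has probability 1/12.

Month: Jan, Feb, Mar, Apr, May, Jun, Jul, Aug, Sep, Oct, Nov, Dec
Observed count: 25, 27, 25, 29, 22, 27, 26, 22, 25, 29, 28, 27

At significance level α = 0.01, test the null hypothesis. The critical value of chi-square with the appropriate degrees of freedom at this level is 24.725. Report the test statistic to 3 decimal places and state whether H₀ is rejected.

2.308; do not reject

Expected count for each of the 12 categories: 312/12 = 26.
cat         O        E   (O−E)²/E
Jan        25       26     0.0385
Feb        27       26     0.0385
Mar        25       26     0.0385
Apr        29       26     0.3462
May        22       26     0.6154
Jun        27       26     0.0385
Jul        26       26     0.0000
Aug        22       26     0.6154
Sep        25       26     0.0385
Oct        29       26     0.3462
Nov        28       26     0.1538
Dec        27       26     0.0385
Sum = 2.308
df = 11. Since 2.308 < 24.725, we do not reject H₀.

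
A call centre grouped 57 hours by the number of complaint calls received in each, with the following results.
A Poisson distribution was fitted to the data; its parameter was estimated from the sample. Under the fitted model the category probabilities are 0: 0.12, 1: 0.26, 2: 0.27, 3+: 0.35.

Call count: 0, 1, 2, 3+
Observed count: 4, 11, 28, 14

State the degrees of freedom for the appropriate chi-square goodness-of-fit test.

2

There are k = 4 categories and 1 parameter estimated from the data, so df = 4 − 1 − 1 = 2.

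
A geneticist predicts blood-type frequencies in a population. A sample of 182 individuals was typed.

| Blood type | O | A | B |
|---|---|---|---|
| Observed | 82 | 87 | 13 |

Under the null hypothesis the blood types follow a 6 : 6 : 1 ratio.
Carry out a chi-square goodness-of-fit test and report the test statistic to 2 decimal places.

Ratio total = 13. Expected counts: 182×6/13 = 84, 182×6/13 = 84, 182×1/13 = 14.
O: (82 − 84)²/84 = 4/84 = 0.048
A: (87 − 84)²/84 = 9/84 = 0.107
B: (13 − 14)²/14 = 1/14 = 0.071
Sum = 0.23

0.23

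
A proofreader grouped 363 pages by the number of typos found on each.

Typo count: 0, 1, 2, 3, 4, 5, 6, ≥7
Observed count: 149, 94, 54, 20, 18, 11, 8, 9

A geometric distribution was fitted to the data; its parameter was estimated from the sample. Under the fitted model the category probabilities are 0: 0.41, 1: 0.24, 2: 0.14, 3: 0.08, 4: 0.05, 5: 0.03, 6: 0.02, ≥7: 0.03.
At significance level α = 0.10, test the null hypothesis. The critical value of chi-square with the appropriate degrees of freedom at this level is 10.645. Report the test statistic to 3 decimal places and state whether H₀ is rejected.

3.962; do not reject

Expected counts E_i = n·p_i: 363×0.41 = 148.83, 363×0.24 = 87.12, 363×0.14 = 50.82, 363×0.08 = 29.04, 363×0.05 = 18.15, 363×0.03 = 10.89, 363×0.02 = 7.26, 363×0.03 = 10.89.
χ² = (149−148.83)²/148.83 + (94−87.12)²/87.12 + (54−50.82)²/50.82 + (20−29.04)²/29.04 + (18−18.15)²/18.15 + (11−10.89)²/10.89 + (8−7.26)²/7.26 + (9−10.89)²/10.89
   = 0.0002 + 0.5433 + 0.1990 + 2.8141 + 0.0012 + 0.0011 + 0.0754 + 0.3280
Sum = 3.962
df = 6. Since 3.962 < 10.645, we do not reject H₀.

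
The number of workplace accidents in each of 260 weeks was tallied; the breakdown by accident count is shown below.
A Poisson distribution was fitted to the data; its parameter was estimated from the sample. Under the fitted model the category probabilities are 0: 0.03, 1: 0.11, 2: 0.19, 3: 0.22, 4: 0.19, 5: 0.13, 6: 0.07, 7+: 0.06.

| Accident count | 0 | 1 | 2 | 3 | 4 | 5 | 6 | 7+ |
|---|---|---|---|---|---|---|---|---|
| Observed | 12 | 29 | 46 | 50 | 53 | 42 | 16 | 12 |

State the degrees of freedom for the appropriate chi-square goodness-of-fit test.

6

There are k = 8 categories and 1 parameter estimated from the data, so df = 8 − 1 − 1 = 6.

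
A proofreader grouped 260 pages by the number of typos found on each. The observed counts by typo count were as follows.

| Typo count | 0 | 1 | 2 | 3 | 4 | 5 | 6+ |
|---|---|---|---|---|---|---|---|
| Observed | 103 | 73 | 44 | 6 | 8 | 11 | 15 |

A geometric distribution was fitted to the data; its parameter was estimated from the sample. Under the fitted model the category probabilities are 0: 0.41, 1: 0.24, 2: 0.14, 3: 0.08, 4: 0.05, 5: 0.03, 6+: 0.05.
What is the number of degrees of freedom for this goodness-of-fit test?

5

There are k = 7 categories and 1 parameter estimated from the data, so df = 7 − 1 − 1 = 5.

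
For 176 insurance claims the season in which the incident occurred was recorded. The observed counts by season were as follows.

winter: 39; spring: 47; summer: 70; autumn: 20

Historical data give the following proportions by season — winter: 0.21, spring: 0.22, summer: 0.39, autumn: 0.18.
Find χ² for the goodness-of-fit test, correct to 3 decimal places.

Expected counts E_i = n·p_i: 176×0.21 = 36.96, 176×0.22 = 38.72, 176×0.39 = 68.64, 176×0.18 = 31.68.
cat         O        E   (O−E)²/E
winter     39    36.96     0.1126
spring     47    38.72     1.7706
summer     70    68.64     0.0269
autumn     20    31.68     4.3063
Sum = 6.216

6.216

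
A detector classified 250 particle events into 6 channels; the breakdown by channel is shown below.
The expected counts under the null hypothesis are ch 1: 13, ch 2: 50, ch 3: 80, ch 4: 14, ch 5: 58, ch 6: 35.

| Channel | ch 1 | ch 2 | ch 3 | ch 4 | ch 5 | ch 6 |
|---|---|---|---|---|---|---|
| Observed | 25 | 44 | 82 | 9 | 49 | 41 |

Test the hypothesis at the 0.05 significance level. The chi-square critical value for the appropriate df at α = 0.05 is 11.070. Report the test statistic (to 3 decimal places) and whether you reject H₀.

16.058; reject

cat         O        E   (O−E)²/E
ch 1       25       13    11.0769
ch 2       44       50     0.7200
ch 3       82       80     0.0500
ch 4        9       14     1.7857
ch 5       49       58     1.3966
ch 6       41       35     1.0286
Sum = 16.058
df = 5. Since 16.058 > 11.070, we reject H₀.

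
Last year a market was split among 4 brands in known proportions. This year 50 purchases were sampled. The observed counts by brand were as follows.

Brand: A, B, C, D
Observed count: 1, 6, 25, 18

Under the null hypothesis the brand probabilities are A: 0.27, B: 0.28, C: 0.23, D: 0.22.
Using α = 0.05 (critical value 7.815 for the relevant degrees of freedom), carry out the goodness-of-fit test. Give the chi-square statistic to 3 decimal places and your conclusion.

36.448; reject

Expected counts E_i = n·p_i: 50×0.27 = 13.5, 50×0.28 = 14, 50×0.23 = 11.5, 50×0.22 = 11.
χ² = (1−13.5)²/13.5 + (6−14)²/14 + (25−11.5)²/11.5 + (18−11)²/11
   = 11.5741 + 4.5714 + 15.8478 + 4.4545
Sum = 36.448
df = 3. Since 36.448 > 7.815, we reject H₀.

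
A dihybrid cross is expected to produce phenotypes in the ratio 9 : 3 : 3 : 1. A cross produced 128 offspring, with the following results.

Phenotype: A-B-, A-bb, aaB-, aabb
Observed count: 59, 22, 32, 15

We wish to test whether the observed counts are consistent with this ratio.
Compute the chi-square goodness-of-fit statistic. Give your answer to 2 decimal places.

Ratio total = 16. Expected counts: 128×9/16 = 72, 128×3/16 = 24, 128×3/16 = 24, 128×1/16 = 8.
χ² = (59−72)²/72 + (22−24)²/24 + (32−24)²/24 + (15−8)²/8
   = 2.347 + 0.167 + 2.667 + 6.125
Sum = 11.31

11.31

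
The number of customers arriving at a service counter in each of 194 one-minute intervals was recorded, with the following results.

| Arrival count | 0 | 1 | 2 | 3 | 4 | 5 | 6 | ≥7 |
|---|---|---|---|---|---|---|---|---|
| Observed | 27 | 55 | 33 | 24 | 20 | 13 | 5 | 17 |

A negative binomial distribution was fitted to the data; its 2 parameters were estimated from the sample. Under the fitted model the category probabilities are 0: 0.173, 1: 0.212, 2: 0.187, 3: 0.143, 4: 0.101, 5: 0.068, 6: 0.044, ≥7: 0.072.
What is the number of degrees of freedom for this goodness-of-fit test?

5

There are k = 8 categories and 2 parameters estimated from the data, so df = 8 − 1 − 2 = 5.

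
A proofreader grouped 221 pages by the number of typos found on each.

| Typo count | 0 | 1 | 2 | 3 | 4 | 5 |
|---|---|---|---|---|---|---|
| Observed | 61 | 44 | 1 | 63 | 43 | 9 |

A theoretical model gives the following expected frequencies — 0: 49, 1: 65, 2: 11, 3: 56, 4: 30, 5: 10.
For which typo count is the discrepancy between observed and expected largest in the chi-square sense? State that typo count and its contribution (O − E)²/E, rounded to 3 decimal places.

2, 9.091

χ² = (61−49)²/49 + (44−65)²/65 + (1−11)²/11 + (63−56)²/56 + (43−30)²/30 + (9−10)²/10
   = 2.9388 + 6.7846 + 9.0909 + 0.8750 + 5.6333 + 0.1000
The largest term is for 2: 9.091.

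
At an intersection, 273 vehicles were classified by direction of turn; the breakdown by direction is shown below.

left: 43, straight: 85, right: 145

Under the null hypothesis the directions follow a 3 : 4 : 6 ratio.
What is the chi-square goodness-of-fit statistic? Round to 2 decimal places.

9.23

Ratio total = 13. Expected counts: 273×3/13 = 63, 273×4/13 = 84, 273×6/13 = 126.
cat           O        E   (O−E)²/E
left         43       63      6.349
straight     85       84      0.012
right       145      126      2.865
Sum = 9.23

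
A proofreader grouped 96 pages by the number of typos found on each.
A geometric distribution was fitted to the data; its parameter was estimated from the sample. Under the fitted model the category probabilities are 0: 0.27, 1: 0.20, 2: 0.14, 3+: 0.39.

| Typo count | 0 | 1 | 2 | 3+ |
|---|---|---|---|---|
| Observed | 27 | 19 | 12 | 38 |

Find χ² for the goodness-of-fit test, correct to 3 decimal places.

0.210

Expected counts E_i = n·p_i: 96×0.27 = 25.92, 96×0.20 = 19.2, 96×0.14 = 13.44, 96×0.39 = 37.44.
χ² = (27−25.92)²/25.92 + (19−19.2)²/19.2 + (12−13.44)²/13.44 + (38−37.44)²/37.44
   = 0.0450 + 0.0021 + 0.1543 + 0.0084
Sum = 0.210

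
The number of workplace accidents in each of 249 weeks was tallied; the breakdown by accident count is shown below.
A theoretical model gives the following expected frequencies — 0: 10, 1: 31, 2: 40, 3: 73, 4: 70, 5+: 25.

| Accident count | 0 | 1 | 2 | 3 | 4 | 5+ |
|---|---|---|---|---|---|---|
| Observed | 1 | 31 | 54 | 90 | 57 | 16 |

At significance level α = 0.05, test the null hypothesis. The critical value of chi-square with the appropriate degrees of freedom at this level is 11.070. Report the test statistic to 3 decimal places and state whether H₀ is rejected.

0: (1 − 10)²/10 = 81/10 = 8.1000
1: (31 − 31)²/31 = 0/31 = 0.0000
2: (54 − 40)²/40 = 196/40 = 4.9000
3: (90 − 73)²/73 = 289/73 = 3.9589
4: (57 − 70)²/70 = 169/70 = 2.4143
5+: (16 − 25)²/25 = 81/25 = 3.2400
Sum = 22.613
df = 5. Since 22.613 > 11.070, we reject H₀.

22.613; reject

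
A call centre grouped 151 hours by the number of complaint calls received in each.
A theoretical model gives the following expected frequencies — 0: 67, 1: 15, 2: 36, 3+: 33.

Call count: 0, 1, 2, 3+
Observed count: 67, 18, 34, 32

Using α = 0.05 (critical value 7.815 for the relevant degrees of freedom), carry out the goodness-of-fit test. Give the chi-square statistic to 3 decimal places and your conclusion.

0.741; do not reject

0: (67 − 67)²/67 = 0/67 = 0.0000
1: (18 − 15)²/15 = 9/15 = 0.6000
2: (34 − 36)²/36 = 4/36 = 0.1111
3+: (32 − 33)²/33 = 1/33 = 0.0303
Sum = 0.741
df = 3. Since 0.741 < 7.815, we do not reject H₀.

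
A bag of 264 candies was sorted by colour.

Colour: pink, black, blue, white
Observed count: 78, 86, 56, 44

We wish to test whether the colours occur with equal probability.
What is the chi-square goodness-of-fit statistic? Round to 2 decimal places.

17.09

Expected count for each of the 4 categories: 264/4 = 66.
cat         O        E   (O−E)²/E
pink       78       66      2.182
black      86       66      6.061
blue       56       66      1.515
white      44       66      7.333
Sum = 17.09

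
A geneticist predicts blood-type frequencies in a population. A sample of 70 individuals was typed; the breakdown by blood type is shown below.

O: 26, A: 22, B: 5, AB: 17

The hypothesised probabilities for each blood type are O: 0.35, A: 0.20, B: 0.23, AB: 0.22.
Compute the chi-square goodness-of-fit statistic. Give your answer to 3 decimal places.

Expected counts E_i = n·p_i: 70×0.35 = 24.5, 70×0.20 = 14, 70×0.23 = 16.1, 70×0.22 = 15.4.
cat         O        E   (O−E)²/E
O          26     24.5     0.0918
A          22       14     4.5714
B           5     16.1     7.6528
AB         17     15.4     0.1662
Sum = 12.482

12.482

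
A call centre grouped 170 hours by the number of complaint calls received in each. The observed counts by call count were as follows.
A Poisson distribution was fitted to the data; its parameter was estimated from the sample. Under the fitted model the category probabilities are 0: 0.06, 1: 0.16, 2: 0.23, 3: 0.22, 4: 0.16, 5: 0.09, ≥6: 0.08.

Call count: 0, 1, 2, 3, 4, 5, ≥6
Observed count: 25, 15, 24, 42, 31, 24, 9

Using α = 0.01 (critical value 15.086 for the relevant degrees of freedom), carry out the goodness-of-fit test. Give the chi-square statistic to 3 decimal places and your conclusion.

40.378; reject

Expected counts E_i = n·p_i: 170×0.06 = 10.2, 170×0.16 = 27.2, 170×0.23 = 39.1, 170×0.22 = 37.4, 170×0.16 = 27.2, 170×0.09 = 15.3, 170×0.08 = 13.6.
χ² = (25−10.2)²/10.2 + (15−27.2)²/27.2 + (24−39.1)²/39.1 + (42−37.4)²/37.4 + (31−27.2)²/27.2 + (24−15.3)²/15.3 + (9−13.6)²/13.6
   = 21.4745 + 5.4721 + 5.8315 + 0.5658 + 0.5309 + 4.9471 + 1.5559
Sum = 40.378
df = 5. Since 40.378 > 15.086, we reject H₀.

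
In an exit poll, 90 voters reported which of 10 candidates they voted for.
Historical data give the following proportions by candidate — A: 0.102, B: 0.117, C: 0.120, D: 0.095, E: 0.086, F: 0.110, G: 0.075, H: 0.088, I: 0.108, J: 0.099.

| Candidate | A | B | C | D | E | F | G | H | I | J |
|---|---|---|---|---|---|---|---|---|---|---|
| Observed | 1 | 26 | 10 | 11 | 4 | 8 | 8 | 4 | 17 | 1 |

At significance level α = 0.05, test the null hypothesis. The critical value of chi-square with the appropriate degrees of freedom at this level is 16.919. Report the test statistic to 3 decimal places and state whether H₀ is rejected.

47.596; reject

Expected counts E_i = n·p_i: 90×0.102 = 9.18, 90×0.117 = 10.53, 90×0.120 = 10.8, 90×0.095 = 8.55, 90×0.086 = 7.74, 90×0.110 = 9.9, 90×0.075 = 6.75, 90×0.088 = 7.92, 90×0.108 = 9.72, 90×0.099 = 8.91.
cat         O        E   (O−E)²/E
A           1     9.18     7.2889
B          26    10.53    22.7275
C          10     10.8     0.0593
D          11     8.55     0.7020
E           4     7.74     1.8072
F           8      9.9     0.3646
G           8     6.75     0.2315
H           4     7.92     1.9402
I          17     9.72     5.4525
J           1     8.91     7.0222
Sum = 47.596
df = 9. Since 47.596 > 16.919, we reject H₀.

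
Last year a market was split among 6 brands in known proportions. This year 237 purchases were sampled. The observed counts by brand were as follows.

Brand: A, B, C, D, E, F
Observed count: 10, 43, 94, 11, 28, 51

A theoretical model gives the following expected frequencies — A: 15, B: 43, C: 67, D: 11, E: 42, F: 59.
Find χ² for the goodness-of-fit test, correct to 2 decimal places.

18.30

A: (10 − 15)²/15 = 25/15 = 1.667
B: (43 − 43)²/43 = 0/43 = 0.000
C: (94 − 67)²/67 = 729/67 = 10.881
D: (11 − 11)²/11 = 0/11 = 0.000
E: (28 − 42)²/42 = 196/42 = 4.667
F: (51 − 59)²/59 = 64/59 = 1.085
Sum = 18.30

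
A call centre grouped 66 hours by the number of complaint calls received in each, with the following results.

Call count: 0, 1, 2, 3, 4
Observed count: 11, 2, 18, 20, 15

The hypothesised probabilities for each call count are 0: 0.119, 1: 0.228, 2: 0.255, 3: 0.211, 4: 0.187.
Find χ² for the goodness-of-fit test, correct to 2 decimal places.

15.88

Expected counts E_i = n·p_i: 66×0.119 = 7.854, 66×0.228 = 15.048, 66×0.255 = 16.83, 66×0.211 = 13.926, 66×0.187 = 12.342.
0: (11 − 7.854)²/7.854 = 9.897316/7.854 = 1.260
1: (2 − 15.048)²/15.048 = 170.250304/15.048 = 11.314
2: (18 − 16.83)²/16.83 = 1.3689/16.83 = 0.081
3: (20 − 13.926)²/13.926 = 36.893476/13.926 = 2.649
4: (15 − 12.342)²/12.342 = 7.064964/12.342 = 0.572
Sum = 15.88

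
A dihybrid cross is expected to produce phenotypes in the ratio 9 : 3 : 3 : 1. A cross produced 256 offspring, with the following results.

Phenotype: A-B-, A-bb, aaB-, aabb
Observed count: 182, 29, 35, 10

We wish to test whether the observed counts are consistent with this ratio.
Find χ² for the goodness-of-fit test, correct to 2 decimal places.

Ratio total = 16. Expected counts: 256×9/16 = 144, 256×3/16 = 48, 256×3/16 = 48, 256×1/16 = 16.
A-B-: (182 − 144)²/144 = 1444/144 = 10.028
A-bb: (29 − 48)²/48 = 361/48 = 7.521
aaB-: (35 − 48)²/48 = 169/48 = 3.521
aabb: (10 − 16)²/16 = 36/16 = 2.250
Sum = 23.32

23.32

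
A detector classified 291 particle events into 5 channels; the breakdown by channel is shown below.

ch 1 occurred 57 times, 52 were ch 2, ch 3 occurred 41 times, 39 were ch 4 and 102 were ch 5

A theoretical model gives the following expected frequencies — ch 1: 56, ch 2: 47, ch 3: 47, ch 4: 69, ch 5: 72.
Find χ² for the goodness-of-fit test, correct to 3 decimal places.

χ² = (57−56)²/56 + (52−47)²/47 + (41−47)²/47 + (39−69)²/69 + (102−72)²/72
   = 0.0179 + 0.5319 + 0.7660 + 13.0435 + 12.5000
Sum = 26.859

26.859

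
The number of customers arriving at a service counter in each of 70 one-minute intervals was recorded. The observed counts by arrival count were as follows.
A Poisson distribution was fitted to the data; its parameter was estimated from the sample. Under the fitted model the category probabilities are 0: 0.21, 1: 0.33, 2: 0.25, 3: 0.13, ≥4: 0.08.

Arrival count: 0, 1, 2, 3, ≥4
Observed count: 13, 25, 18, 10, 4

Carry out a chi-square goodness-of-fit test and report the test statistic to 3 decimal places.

0.913

Expected counts E_i = n·p_i: 70×0.21 = 14.7, 70×0.33 = 23.1, 70×0.25 = 17.5, 70×0.13 = 9.1, 70×0.08 = 5.6.
χ² = (13−14.7)²/14.7 + (25−23.1)²/23.1 + (18−17.5)²/17.5 + (10−9.1)²/9.1 + (4−5.6)²/5.6
   = 0.1966 + 0.1563 + 0.0143 + 0.0890 + 0.4571
Sum = 0.913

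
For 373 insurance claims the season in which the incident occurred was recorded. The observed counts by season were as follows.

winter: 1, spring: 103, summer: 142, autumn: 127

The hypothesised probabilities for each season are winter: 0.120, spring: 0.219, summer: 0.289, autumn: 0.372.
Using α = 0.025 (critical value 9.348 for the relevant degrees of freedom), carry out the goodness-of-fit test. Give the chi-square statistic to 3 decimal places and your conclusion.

60.191; reject

Expected counts E_i = n·p_i: 373×0.120 = 44.76, 373×0.219 = 81.687, 373×0.289 = 107.797, 373×0.372 = 138.756.
winter: (1 − 44.76)²/44.76 = 1914.9376/44.76 = 42.7823
spring: (103 − 81.687)²/81.687 = 454.243969/81.687 = 5.5608
summer: (142 − 107.797)²/107.797 = 1169.845209/107.797 = 10.8523
autumn: (127 − 138.756)²/138.756 = 138.203536/138.756 = 0.9960
Sum = 60.191
df = 3. Since 60.191 > 9.348, we reject H₀.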